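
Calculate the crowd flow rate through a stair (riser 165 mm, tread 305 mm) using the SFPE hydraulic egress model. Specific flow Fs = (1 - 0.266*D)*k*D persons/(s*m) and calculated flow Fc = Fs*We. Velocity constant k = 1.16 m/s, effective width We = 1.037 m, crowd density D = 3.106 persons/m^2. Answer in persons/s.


1 - 0.266*D = 1 - 0.266*3.106 = 0.17380
Fs = 0.17380 * 1.16 * 3.106 = 0.62621 persons/(s*m)
Fc = 0.62621 * 1.037 = 0.64938 persons/s

0.64938 persons/s


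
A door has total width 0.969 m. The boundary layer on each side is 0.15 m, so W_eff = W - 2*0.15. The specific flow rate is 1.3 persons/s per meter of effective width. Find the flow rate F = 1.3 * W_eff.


W_eff = 0.969 - 0.30 = 0.669 m
F = 1.3 * 0.669 = 0.86970 persons/s

0.86970 persons/s


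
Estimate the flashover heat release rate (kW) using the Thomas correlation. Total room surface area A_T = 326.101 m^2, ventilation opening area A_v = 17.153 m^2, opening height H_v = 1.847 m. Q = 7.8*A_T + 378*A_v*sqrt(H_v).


7.8*A_T = 2543.6
sqrt(H_v) = 1.3590
378*A_v*sqrt(H_v) = 8811.8
Q = 2543.6 + 8811.8 = 11355 kW

11355 kW


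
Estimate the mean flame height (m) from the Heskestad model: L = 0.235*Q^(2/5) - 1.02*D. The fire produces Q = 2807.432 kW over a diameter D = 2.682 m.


Q^(2/5) = 23.951
0.235 * Q^(2/5) = 5.6285
1.02 * D = 2.7356
L = 2.8928 m

2.8928 m


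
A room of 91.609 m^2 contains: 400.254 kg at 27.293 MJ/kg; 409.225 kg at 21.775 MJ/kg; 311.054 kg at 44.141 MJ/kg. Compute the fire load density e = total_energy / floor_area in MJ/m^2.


Total energy = 400.254*27.293 + 409.225*21.775 + 311.054*44.141
= 10924.13 + 8910.874 + 13730.23
= 33565.24 MJ
e = 33565.24 / 91.609 = 366.40 MJ/m^2

366.40 MJ/m^2


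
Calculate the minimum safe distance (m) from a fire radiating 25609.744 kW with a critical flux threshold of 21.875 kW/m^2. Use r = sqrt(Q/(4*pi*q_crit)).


4*pi*q_crit = 274.89
Q/(4*pi*q_crit) = 93.164
r = sqrt(93.164) = 9.6521 m

9.6521 m


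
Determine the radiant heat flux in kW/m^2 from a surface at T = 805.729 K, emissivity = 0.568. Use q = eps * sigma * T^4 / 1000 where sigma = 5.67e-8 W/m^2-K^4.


T^4 = 4.2146e+11
q = 0.568 * 5.67e-8 * 4.2146e+11 / 1000 = 13.573 kW/m^2

13.573 kW/m^2


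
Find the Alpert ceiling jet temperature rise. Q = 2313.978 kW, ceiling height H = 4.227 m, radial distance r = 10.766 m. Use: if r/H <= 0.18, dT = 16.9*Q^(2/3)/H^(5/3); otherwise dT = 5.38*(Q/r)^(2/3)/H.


r/H = 10.766 / 4.227 = 2.5470
r/H > 0.18, so dT = 5.38*(Q/r)^(2/3)/H
Q/r = 214.93
(Q/r)^(2/3) = 35.881
dT = 5.38 * 35.881 / 4.227 = 45.669 K

45.669 K


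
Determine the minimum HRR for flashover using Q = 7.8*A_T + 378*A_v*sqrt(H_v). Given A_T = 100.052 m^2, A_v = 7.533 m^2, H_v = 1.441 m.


7.8*A_T = 780.41
sqrt(H_v) = 1.2004
378*A_v*sqrt(H_v) = 3418.2
Q = 780.41 + 3418.2 = 4198.6 kW

4198.6 kW


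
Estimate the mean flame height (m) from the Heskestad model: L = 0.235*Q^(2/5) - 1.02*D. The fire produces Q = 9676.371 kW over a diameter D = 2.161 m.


Q^(2/5) = 39.290
0.235 * Q^(2/5) = 9.2332
1.02 * D = 2.2042
L = 7.0290 m

7.0290 m


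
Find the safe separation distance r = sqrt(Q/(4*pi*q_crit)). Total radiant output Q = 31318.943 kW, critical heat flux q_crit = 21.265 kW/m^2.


4*pi*q_crit = 267.22
Q/(4*pi*q_crit) = 117.20
r = sqrt(117.20) = 10.826 m

10.826 m


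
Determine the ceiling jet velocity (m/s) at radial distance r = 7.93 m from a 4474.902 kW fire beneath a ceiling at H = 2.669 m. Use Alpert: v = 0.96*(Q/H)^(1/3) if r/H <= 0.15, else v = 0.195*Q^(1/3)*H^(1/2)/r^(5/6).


r/H = 7.93 / 2.669 = 2.9712
r/H > 0.15, so v = 0.195*Q^(1/3)*H^(1/2)/r^(5/6)
Q^(1/3) = 16.479
H^(1/2) = 1.6337
r^(5/6) = 5.6156
v = 0.195 * 16.479 * 1.6337 / 5.6156 = 0.93485 m/s

0.93485 m/s


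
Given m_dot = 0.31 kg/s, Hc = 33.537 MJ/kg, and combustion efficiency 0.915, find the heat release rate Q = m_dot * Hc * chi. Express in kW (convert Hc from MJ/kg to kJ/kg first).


Hc = 33.537 MJ/kg = 33.537 * 1000 kJ/kg = 33537 kJ/kg
Q = 0.31 kg/s * 33537 kJ/kg * 0.915 = 9512.8 kW

9512.8 kW


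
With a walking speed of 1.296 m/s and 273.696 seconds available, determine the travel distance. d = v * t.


d = 1.296 * 273.696 = 354.71 m

354.71 m


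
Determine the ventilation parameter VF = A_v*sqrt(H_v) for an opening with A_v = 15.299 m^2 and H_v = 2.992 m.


sqrt(H_v) = 1.7297
VF = 15.299 * 1.7297 = 26.463 m^(5/2)

26.463 m^(5/2)


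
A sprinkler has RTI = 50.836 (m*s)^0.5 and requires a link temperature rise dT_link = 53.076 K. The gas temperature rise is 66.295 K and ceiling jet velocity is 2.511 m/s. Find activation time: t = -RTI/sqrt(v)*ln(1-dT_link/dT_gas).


dT_link/dT_gas = 0.80060
ln(1 - 0.80060) = -1.6125
t = -50.836 / sqrt(2.511) * -1.6125 = 51.729 s

51.729 s


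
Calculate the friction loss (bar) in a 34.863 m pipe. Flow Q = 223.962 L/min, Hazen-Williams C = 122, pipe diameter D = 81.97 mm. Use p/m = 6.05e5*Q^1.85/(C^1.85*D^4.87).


Q^1.85 = 22275
C^1.85 = 7240.5
D^4.87 = 2.0869e+09
p/m = 0.00089189 bar/m
p_total = 0.00089189 * 34.863 = 0.031094 bar

0.031094 bar


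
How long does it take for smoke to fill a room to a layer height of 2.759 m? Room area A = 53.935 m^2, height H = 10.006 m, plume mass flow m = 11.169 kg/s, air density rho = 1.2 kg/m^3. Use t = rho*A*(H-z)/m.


H - z = 7.247 m
t = 1.2 * 53.935 * 7.247 / 11.169 = 41.995 s

41.995 s


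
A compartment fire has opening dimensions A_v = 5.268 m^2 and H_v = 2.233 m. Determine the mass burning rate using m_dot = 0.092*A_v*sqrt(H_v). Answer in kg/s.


sqrt(H_v) = 1.4943
m_dot = 0.092 * 5.268 * 1.4943 = 0.72423 kg/s

0.72423 kg/s


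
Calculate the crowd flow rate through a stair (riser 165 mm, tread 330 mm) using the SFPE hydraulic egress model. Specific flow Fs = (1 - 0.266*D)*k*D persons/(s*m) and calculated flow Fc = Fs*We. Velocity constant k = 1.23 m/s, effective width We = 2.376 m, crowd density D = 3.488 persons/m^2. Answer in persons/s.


1 - 0.266*D = 1 - 0.266*3.488 = 0.072192
Fs = 0.072192 * 1.23 * 3.488 = 0.30972 persons/(s*m)
Fc = 0.30972 * 2.376 = 0.73590 persons/s

0.73590 persons/s


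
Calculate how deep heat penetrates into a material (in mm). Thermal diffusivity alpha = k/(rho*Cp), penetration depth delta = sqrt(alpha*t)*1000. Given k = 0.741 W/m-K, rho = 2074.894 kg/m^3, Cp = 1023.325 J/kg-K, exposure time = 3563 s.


alpha = 0.741 / (2074.894 * 1023.325) = 3.4899e-07 m^2/s
alpha * t = 0.0012434
delta = sqrt(0.0012434) * 1000 = 35.262 mm

35.262 mm


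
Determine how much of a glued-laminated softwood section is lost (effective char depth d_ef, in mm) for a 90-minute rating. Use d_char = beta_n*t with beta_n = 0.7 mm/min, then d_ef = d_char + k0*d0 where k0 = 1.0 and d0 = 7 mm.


d_char = 0.7 * 90 = 63 mm
d_ef = 63 + 1.0*7 = 70 mm

70 mm


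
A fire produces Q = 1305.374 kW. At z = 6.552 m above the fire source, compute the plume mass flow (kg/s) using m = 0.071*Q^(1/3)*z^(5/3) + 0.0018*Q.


Q^(1/3) = 10.929
z^(5/3) = 22.942
First term = 0.071 * 10.929 * 22.942 = 17.802
Second term = 0.0018 * 1305.374 = 2.3497
m = 20.151 kg/s

20.151 kg/s


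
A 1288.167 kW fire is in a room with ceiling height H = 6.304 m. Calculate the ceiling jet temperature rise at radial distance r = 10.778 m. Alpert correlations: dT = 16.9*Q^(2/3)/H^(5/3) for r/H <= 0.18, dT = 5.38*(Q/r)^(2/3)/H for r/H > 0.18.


r/H = 10.778 / 6.304 = 1.7097
r/H > 0.18, so dT = 5.38*(Q/r)^(2/3)/H
Q/r = 119.52
(Q/r)^(2/3) = 24.264
dT = 5.38 * 24.264 / 6.304 = 20.707 K

20.707 K


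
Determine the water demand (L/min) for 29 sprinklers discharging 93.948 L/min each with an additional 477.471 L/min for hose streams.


Sprinkler demand = 29 * 93.948 = 2724.492 L/min
Total = 2724.492 + 477.471 = 3201.963 L/min

3201.963 L/min


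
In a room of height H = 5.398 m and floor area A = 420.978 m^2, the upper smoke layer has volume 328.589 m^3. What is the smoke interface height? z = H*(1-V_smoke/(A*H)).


V/(A*H) = 0.14460
1 - 0.14460 = 0.85540
z = 5.398 * 0.85540 = 4.6175 m

4.6175 m


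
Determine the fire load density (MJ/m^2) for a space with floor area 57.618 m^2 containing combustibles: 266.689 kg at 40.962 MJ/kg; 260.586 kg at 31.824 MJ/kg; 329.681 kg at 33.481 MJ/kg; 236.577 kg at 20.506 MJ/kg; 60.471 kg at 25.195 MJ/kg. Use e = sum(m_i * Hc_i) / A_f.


Total energy = 266.689*40.962 + 260.586*31.824 + 329.681*33.481 + 236.577*20.506 + 60.471*25.195
= 10924.11 + 8292.889 + 11038.05 + 4851.248 + 1523.567
= 36629.87 MJ
e = 36629.87 / 57.618 = 635.74 MJ/m^2

635.74 MJ/m^2


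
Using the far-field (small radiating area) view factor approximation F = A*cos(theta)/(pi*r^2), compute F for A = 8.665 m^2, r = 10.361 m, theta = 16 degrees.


cos(16 deg) = 0.96126
pi*r^2 = 337.25
F = 8.665 * 0.96126 / 337.25 = 0.024698

0.024698


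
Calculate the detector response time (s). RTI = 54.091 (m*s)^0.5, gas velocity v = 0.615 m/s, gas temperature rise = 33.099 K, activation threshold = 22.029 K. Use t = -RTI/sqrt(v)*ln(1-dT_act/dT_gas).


dT_act/dT_gas = 0.66555
ln(1 - 0.66555) = -1.0953
t = -54.091 / sqrt(0.615) * -1.0953 = 75.545 s

75.545 s


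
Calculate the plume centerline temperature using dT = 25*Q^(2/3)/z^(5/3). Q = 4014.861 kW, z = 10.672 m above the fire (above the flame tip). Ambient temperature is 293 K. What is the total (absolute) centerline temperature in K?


Q^(2/3) = 252.61
z^(5/3) = 51.730
dT = 25 * 252.61 / 51.730 = 122.08 K
T = 293 + 122.08 = 415.08 K

415.08 K


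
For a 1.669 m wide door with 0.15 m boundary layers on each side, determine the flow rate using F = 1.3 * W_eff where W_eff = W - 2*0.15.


W_eff = 1.669 - 0.30 = 1.369 m
F = 1.3 * 1.369 = 1.7797 persons/s

1.7797 persons/s


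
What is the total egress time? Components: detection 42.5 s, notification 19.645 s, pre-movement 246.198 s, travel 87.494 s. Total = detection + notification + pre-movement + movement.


Total = 42.5 + 19.645 + 246.198 + 87.494 = 395.837 s

395.837 s


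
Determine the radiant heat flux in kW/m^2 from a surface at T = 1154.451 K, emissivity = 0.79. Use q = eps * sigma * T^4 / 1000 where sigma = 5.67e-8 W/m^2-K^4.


T^4 = 1.7762e+12
q = 0.79 * 5.67e-8 * 1.7762e+12 / 1000 = 79.563 kW/m^2

79.563 kW/m^2


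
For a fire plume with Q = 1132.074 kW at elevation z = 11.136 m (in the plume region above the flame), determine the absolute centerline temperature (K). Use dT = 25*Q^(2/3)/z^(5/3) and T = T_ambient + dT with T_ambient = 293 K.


Q^(2/3) = 108.62
z^(5/3) = 55.533
dT = 25 * 108.62 / 55.533 = 48.900 K
T = 293 + 48.900 = 341.90 K

341.90 K


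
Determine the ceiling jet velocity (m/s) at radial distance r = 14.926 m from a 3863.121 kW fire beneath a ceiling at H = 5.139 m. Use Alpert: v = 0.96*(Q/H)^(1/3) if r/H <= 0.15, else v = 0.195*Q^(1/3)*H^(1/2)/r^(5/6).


r/H = 14.926 / 5.139 = 2.9045
r/H > 0.15, so v = 0.195*Q^(1/3)*H^(1/2)/r^(5/6)
Q^(1/3) = 15.691
H^(1/2) = 2.2669
r^(5/6) = 9.5123
v = 0.195 * 15.691 * 2.2669 / 9.5123 = 0.72918 m/s

0.72918 m/s


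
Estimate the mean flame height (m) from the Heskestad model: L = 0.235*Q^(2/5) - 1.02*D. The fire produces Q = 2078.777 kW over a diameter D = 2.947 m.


Q^(2/5) = 21.238
0.235 * Q^(2/5) = 4.9910
1.02 * D = 3.0059
L = 1.9851 m

1.9851 m


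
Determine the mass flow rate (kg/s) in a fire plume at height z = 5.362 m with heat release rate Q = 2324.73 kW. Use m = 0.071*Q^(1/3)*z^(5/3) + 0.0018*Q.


Q^(1/3) = 13.247
z^(5/3) = 16.426
First term = 0.071 * 13.247 * 16.426 = 15.450
Second term = 0.0018 * 2324.73 = 4.1845
m = 19.634 kg/s

19.634 kg/s


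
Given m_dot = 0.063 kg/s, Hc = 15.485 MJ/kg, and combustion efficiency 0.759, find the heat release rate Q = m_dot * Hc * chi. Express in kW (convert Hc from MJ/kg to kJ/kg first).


Hc = 15.485 MJ/kg = 15.485 * 1000 kJ/kg = 15485 kJ/kg
Q = 0.063 kg/s * 15485 kJ/kg * 0.759 = 740.45 kW

740.45 kW


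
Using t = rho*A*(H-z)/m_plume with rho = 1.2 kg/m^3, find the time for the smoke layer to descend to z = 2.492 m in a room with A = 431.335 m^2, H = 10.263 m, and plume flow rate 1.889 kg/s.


H - z = 7.771 m
t = 1.2 * 431.335 * 7.771 / 1.889 = 2129.3 s

2129.3 s


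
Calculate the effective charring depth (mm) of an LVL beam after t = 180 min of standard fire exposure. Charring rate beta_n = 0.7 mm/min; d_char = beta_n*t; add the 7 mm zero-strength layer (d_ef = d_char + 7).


d_char = 0.7 * 180 = 126 mm
d_ef = 126 + 1.0*7 = 133 mm

133 mm


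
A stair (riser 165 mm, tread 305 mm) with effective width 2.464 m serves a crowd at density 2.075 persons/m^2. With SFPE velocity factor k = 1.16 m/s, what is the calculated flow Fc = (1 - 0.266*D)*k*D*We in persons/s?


1 - 0.266*D = 1 - 0.266*2.075 = 0.44805
Fs = 0.44805 * 1.16 * 2.075 = 1.0785 persons/(s*m)
Fc = 1.0785 * 2.464 = 2.6573 persons/s

2.6573 persons/s


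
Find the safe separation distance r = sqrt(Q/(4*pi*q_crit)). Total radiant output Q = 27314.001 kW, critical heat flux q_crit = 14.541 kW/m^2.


4*pi*q_crit = 182.73
Q/(4*pi*q_crit) = 149.48
r = sqrt(149.48) = 12.226 m

12.226 m


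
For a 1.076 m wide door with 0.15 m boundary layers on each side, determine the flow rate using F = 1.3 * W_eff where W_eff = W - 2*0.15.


W_eff = 1.076 - 0.30 = 0.776 m
F = 1.3 * 0.776 = 1.0088 persons/s

1.0088 persons/s


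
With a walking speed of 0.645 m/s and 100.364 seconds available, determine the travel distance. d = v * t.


d = 0.645 * 100.364 = 64.735 m

64.735 m


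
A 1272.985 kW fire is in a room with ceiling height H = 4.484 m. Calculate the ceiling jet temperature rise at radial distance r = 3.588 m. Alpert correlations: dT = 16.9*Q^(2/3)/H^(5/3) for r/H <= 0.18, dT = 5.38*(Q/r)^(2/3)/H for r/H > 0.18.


r/H = 3.588 / 4.484 = 0.80018
r/H > 0.18, so dT = 5.38*(Q/r)^(2/3)/H
Q/r = 354.79
(Q/r)^(2/3) = 50.116
dT = 5.38 * 50.116 / 4.484 = 60.131 K

60.131 K


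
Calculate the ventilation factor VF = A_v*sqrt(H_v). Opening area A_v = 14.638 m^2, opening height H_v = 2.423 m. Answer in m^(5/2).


sqrt(H_v) = 1.5566
VF = 14.638 * 1.5566 = 22.785 m^(5/2)

22.785 m^(5/2)


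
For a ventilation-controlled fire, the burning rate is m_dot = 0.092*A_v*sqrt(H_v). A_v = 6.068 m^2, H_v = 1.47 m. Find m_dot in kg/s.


sqrt(H_v) = 1.2124
m_dot = 0.092 * 6.068 * 1.2124 = 0.67685 kg/s

0.67685 kg/s


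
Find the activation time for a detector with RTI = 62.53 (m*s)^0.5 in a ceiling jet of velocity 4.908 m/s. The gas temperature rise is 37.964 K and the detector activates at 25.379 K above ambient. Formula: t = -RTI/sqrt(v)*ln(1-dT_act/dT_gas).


dT_act/dT_gas = 0.66850
ln(1 - 0.66850) = -1.1041
t = -62.53 / sqrt(4.908) * -1.1041 = 31.164 s

31.164 s


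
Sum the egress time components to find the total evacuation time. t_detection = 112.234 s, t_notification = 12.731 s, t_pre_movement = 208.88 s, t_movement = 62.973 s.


Total = 112.234 + 12.731 + 208.88 + 62.973 = 396.818 s

396.818 s


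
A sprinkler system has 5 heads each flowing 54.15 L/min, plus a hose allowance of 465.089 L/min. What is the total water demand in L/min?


Sprinkler demand = 5 * 54.15 = 270.75 L/min
Total = 270.75 + 465.089 = 735.839 L/min

735.839 L/min


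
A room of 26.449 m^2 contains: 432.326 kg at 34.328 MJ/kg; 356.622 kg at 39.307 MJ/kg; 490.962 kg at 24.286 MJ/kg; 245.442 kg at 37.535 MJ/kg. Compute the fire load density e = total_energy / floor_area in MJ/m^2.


Total energy = 432.326*34.328 + 356.622*39.307 + 490.962*24.286 + 245.442*37.535
= 14840.89 + 14017.74 + 11923.50 + 9212.665
= 49994.80 MJ
e = 49994.80 / 26.449 = 1890.2 MJ/m^2

1890.2 MJ/m^2


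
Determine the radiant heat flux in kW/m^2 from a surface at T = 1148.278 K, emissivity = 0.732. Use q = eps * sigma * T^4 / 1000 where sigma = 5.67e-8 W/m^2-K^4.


T^4 = 1.7386e+12
q = 0.732 * 5.67e-8 * 1.7386e+12 / 1000 = 72.158 kW/m^2

72.158 kW/m^2


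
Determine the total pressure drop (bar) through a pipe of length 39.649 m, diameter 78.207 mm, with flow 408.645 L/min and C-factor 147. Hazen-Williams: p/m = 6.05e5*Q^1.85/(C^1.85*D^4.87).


Q^1.85 = 67763
C^1.85 = 10222
D^4.87 = 1.6600e+09
p/m = 0.0024160 bar/m
p_total = 0.0024160 * 39.649 = 0.095793 bar

0.095793 bar


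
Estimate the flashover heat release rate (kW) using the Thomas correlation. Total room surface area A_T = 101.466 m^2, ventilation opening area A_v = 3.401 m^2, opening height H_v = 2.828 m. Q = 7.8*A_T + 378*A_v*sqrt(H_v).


7.8*A_T = 791.43
sqrt(H_v) = 1.6817
378*A_v*sqrt(H_v) = 2161.9
Q = 791.43 + 2161.9 = 2953.3 kW

2953.3 kW


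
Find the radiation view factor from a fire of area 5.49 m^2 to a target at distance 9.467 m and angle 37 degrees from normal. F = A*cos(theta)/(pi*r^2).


cos(37 deg) = 0.79864
pi*r^2 = 281.56
F = 5.49 * 0.79864 / 281.56 = 0.015572

0.015572


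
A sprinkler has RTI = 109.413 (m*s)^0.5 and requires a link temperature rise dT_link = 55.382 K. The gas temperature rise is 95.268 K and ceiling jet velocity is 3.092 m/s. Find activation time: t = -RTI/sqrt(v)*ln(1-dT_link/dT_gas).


dT_link/dT_gas = 0.58133
ln(1 - 0.58133) = -0.87067
t = -109.413 / sqrt(3.092) * -0.87067 = 54.175 s

54.175 s


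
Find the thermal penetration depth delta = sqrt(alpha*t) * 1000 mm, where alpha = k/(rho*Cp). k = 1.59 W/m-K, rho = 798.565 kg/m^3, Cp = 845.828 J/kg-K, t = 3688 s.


alpha = 1.59 / (798.565 * 845.828) = 2.3540e-06 m^2/s
alpha * t = 0.0086815
delta = sqrt(0.0086815) * 1000 = 93.175 mm

93.175 mm


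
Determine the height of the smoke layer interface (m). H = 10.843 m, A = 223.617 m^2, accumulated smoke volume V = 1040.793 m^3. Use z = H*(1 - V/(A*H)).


V/(A*H) = 0.42925
1 - 0.42925 = 0.57075
z = 10.843 * 0.57075 = 6.1886 m

6.1886 m


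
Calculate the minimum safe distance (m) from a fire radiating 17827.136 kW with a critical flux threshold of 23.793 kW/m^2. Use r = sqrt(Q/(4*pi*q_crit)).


4*pi*q_crit = 298.99
Q/(4*pi*q_crit) = 59.624
r = sqrt(59.624) = 7.7217 m

7.7217 m


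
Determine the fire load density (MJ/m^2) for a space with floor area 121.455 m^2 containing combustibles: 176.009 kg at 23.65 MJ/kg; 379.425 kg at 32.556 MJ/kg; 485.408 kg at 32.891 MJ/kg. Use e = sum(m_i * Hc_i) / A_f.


Total energy = 176.009*23.65 + 379.425*32.556 + 485.408*32.891
= 4162.613 + 12352.56 + 15965.55
= 32480.73 MJ
e = 32480.73 / 121.455 = 267.43 MJ/m^2

267.43 MJ/m^2


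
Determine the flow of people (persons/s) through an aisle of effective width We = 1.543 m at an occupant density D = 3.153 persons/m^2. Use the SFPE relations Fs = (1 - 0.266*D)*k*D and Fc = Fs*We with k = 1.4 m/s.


1 - 0.266*D = 1 - 0.266*3.153 = 0.16130
Fs = 0.16130 * 1.4 * 3.153 = 0.71202 persons/(s*m)
Fc = 0.71202 * 1.543 = 1.0986 persons/s

1.0986 persons/s


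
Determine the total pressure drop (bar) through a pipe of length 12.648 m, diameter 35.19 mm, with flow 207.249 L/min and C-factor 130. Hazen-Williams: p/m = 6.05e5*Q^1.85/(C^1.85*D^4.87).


Q^1.85 = 19298
C^1.85 = 8143.2
D^4.87 = 3.3967e+07
p/m = 0.042209 bar/m
p_total = 0.042209 * 12.648 = 0.53386 bar

0.53386 bar


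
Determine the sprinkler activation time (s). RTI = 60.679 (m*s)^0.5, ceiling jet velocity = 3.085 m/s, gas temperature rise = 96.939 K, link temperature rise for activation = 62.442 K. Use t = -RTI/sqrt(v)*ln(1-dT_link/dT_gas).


dT_link/dT_gas = 0.64414
ln(1 - 0.64414) = -1.0332
t = -60.679 / sqrt(3.085) * -1.0332 = 35.694 s

35.694 s


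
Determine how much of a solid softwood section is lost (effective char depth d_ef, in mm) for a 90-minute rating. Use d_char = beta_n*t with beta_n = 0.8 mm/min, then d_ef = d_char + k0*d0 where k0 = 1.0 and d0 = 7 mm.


d_char = 0.8 * 90 = 72 mm
d_ef = 72 + 1.0*7 = 79 mm

79 mm


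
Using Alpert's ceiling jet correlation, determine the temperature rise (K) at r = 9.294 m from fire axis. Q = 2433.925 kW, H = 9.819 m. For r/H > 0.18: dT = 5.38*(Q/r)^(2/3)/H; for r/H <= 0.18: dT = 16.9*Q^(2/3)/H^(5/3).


r/H = 9.294 / 9.819 = 0.94653
r/H > 0.18, so dT = 5.38*(Q/r)^(2/3)/H
Q/r = 261.88
(Q/r)^(2/3) = 40.933
dT = 5.38 * 40.933 / 9.819 = 22.428 K

22.428 K


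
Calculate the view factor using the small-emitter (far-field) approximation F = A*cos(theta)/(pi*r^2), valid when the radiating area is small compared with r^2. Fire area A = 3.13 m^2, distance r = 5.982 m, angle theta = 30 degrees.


cos(30 deg) = 0.86603
pi*r^2 = 112.42
F = 3.13 * 0.86603 / 112.42 = 0.024112

0.024112


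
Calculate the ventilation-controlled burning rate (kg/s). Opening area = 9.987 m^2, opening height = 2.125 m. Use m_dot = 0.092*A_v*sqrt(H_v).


sqrt(H_v) = 1.4577
m_dot = 0.092 * 9.987 * 1.4577 = 1.3394 kg/s

1.3394 kg/s


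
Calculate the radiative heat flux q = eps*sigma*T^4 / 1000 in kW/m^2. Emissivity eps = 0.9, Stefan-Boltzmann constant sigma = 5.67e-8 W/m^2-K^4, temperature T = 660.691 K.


T^4 = 1.9054e+11
q = 0.9 * 5.67e-8 * 1.9054e+11 / 1000 = 9.7234 kW/m^2

9.7234 kW/m^2


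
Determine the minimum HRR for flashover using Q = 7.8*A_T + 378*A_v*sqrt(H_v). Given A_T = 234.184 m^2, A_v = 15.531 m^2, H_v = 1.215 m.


7.8*A_T = 1826.6
sqrt(H_v) = 1.1023
378*A_v*sqrt(H_v) = 6471.1
Q = 1826.6 + 6471.1 = 8297.8 kW

8297.8 kW


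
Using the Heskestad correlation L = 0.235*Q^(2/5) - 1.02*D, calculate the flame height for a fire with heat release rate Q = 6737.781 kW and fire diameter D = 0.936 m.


Q^(2/5) = 33.994
0.235 * Q^(2/5) = 7.9887
1.02 * D = 0.95472
L = 7.0340 m

7.0340 m


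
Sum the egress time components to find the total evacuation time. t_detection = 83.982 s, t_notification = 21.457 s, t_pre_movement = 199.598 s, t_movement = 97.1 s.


Total = 83.982 + 21.457 + 199.598 + 97.1 = 402.137 s

402.137 s


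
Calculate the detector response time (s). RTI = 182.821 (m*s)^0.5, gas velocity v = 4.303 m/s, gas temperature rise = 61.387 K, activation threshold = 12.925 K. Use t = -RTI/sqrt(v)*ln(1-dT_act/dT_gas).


dT_act/dT_gas = 0.21055
ln(1 - 0.21055) = -0.23642
t = -182.821 / sqrt(4.303) * -0.23642 = 20.836 s

20.836 s


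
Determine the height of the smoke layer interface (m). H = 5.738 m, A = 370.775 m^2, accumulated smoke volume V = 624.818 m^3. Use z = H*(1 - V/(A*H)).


V/(A*H) = 0.29369
1 - 0.29369 = 0.70631
z = 5.738 * 0.70631 = 4.0528 m

4.0528 m


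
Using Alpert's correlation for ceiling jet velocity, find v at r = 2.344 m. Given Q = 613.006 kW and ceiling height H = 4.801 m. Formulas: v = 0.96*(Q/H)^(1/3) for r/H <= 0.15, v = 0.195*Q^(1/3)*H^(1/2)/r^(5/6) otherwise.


r/H = 2.344 / 4.801 = 0.48823
r/H > 0.15, so v = 0.195*Q^(1/3)*H^(1/2)/r^(5/6)
Q^(1/3) = 8.4948
H^(1/2) = 2.1911
r^(5/6) = 2.0338
v = 0.195 * 8.4948 * 2.1911 / 2.0338 = 1.7847 m/s

1.7847 m/s


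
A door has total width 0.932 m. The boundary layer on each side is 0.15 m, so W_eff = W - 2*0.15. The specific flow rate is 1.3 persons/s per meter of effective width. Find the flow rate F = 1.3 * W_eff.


W_eff = 0.932 - 0.30 = 0.632 m
F = 1.3 * 0.632 = 0.82160 persons/s

0.82160 persons/s


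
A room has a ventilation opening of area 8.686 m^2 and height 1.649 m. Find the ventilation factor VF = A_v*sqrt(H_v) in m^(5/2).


sqrt(H_v) = 1.2841
VF = 8.686 * 1.2841 = 11.154 m^(5/2)

11.154 m^(5/2)


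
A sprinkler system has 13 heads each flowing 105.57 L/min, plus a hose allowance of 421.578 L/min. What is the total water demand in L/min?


Sprinkler demand = 13 * 105.57 = 1372.41 L/min
Total = 1372.41 + 421.578 = 1793.988 L/min

1793.988 L/min


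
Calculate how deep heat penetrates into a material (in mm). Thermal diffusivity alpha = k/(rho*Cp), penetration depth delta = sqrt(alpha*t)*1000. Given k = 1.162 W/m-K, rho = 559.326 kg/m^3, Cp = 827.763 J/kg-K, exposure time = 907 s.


alpha = 1.162 / (559.326 * 827.763) = 2.5098e-06 m^2/s
alpha * t = 0.0022764
delta = sqrt(0.0022764) * 1000 = 47.711 mm

47.711 mm


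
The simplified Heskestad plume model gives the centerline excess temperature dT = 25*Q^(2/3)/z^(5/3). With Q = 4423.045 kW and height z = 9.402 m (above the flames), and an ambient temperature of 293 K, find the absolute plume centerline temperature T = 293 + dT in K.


Q^(2/3) = 269.45
z^(5/3) = 41.883
dT = 25 * 269.45 / 41.883 = 160.84 K
T = 293 + 160.84 = 453.84 K

453.84 K


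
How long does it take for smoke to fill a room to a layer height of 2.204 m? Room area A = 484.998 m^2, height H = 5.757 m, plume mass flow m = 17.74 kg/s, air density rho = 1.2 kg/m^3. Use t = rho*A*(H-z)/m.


H - z = 3.553 m
t = 1.2 * 484.998 * 3.553 / 17.74 = 116.56 s

116.56 s


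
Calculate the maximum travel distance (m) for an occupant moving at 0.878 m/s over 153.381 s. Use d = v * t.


d = 0.878 * 153.381 = 134.67 m

134.67 m


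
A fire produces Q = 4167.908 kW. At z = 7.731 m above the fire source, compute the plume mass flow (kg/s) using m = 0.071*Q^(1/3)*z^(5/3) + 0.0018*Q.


Q^(1/3) = 16.093
z^(5/3) = 30.227
First term = 0.071 * 16.093 * 30.227 = 34.537
Second term = 0.0018 * 4167.908 = 7.5022
m = 42.040 kg/s

42.040 kg/s


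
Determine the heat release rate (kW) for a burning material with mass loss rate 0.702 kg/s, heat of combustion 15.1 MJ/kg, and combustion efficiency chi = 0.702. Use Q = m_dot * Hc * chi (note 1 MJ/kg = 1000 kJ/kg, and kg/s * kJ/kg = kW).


Hc = 15.1 MJ/kg = 15.1 * 1000 kJ/kg = 15100 kJ/kg
Q = 0.702 kg/s * 15100 kJ/kg * 0.702 = 7441.3 kW

7441.3 kW


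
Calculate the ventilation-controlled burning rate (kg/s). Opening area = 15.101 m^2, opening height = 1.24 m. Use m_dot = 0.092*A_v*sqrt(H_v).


sqrt(H_v) = 1.1136
m_dot = 0.092 * 15.101 * 1.1136 = 1.5471 kg/s

1.5471 kg/s


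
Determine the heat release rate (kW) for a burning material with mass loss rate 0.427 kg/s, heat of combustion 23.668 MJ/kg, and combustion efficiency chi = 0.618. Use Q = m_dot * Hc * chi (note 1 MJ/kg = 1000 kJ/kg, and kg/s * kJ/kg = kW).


Hc = 23.668 MJ/kg = 23.668 * 1000 kJ/kg = 23668 kJ/kg
Q = 0.427 kg/s * 23668 kJ/kg * 0.618 = 6245.7 kW

6245.7 kW


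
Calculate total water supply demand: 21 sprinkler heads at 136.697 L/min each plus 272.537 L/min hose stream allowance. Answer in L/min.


Sprinkler demand = 21 * 136.697 = 2870.637 L/min
Total = 2870.637 + 272.537 = 3143.174 L/min

3143.174 L/min


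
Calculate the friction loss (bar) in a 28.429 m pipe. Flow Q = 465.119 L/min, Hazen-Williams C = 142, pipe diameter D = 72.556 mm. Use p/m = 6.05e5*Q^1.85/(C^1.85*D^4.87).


Q^1.85 = 86098
C^1.85 = 9588.1
D^4.87 = 1.1521e+09
p/m = 0.0047156 bar/m
p_total = 0.0047156 * 28.429 = 0.13406 bar

0.13406 bar


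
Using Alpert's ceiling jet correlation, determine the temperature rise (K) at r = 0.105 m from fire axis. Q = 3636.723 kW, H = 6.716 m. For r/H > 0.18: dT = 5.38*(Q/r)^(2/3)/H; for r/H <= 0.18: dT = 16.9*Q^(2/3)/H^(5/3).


r/H = 0.105 / 6.716 = 0.015634
r/H <= 0.18, so dT = 16.9*Q^(2/3)/H^(5/3)
Q^(2/3) = 236.49
H^(5/3) = 23.907
dT = 16.9 * 236.49 / 23.907 = 167.18 K

167.18 K


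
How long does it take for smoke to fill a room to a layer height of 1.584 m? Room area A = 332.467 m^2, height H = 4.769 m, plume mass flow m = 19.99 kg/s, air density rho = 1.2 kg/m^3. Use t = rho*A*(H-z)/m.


H - z = 3.185 m
t = 1.2 * 332.467 * 3.185 / 19.99 = 63.566 s

63.566 s


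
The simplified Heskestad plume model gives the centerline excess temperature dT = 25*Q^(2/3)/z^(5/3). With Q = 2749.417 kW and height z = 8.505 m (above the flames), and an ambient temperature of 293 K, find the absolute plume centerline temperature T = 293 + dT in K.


Q^(2/3) = 196.26
z^(5/3) = 35.437
dT = 25 * 196.26 / 35.437 = 138.46 K
T = 293 + 138.46 = 431.46 K

431.46 K


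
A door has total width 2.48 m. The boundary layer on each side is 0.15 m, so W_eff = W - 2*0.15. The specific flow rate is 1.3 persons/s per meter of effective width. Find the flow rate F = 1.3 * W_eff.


W_eff = 2.48 - 0.30 = 2.18 m
F = 1.3 * 2.18 = 2.834 persons/s

2.834 persons/s


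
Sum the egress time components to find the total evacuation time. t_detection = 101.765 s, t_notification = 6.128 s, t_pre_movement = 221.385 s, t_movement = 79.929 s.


Total = 101.765 + 6.128 + 221.385 + 79.929 = 409.207 s

409.207 s


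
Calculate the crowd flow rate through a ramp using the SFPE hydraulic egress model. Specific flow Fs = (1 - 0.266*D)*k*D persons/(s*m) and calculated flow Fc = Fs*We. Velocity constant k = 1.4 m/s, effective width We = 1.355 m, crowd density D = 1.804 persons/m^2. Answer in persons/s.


1 - 0.266*D = 1 - 0.266*1.804 = 0.52014
Fs = 0.52014 * 1.4 * 1.804 = 1.3137 persons/(s*m)
Fc = 1.3137 * 1.355 = 1.7800 persons/s

1.7800 persons/s


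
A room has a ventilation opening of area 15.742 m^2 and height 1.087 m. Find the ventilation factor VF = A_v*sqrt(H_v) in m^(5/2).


sqrt(H_v) = 1.0426
VF = 15.742 * 1.0426 = 16.412 m^(5/2)

16.412 m^(5/2)


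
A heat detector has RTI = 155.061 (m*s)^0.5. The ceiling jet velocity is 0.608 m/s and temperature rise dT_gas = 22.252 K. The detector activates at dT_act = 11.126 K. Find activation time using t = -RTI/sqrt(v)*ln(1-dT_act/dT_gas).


dT_act/dT_gas = 0.5
ln(1 - 0.5) = -0.69315
t = -155.061 / sqrt(0.608) * -0.69315 = 137.84 s

137.84 s


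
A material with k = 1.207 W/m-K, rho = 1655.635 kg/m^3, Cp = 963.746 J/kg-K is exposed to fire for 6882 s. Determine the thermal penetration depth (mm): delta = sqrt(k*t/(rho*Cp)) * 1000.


alpha = 1.207 / (1655.635 * 963.746) = 7.5645e-07 m^2/s
alpha * t = 0.0052059
delta = sqrt(0.0052059) * 1000 = 72.152 mm

72.152 mm


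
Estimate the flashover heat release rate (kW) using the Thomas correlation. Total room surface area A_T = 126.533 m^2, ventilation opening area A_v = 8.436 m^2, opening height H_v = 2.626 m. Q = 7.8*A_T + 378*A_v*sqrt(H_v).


7.8*A_T = 986.96
sqrt(H_v) = 1.6205
378*A_v*sqrt(H_v) = 5167.4
Q = 986.96 + 5167.4 = 6154.4 kW

6154.4 kW


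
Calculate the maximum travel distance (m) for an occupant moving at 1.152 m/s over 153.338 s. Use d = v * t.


d = 1.152 * 153.338 = 176.65 m

176.65 m


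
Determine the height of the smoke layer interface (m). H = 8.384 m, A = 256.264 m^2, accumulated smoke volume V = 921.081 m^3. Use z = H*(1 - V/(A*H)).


V/(A*H) = 0.42871
1 - 0.42871 = 0.57129
z = 8.384 * 0.57129 = 4.7897 m

4.7897 m


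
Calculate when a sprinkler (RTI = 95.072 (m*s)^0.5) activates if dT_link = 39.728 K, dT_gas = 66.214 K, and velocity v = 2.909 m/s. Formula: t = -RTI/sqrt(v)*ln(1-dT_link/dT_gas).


dT_link/dT_gas = 0.59999
ln(1 - 0.59999) = -0.91628
t = -95.072 / sqrt(2.909) * -0.91628 = 51.075 s

51.075 s


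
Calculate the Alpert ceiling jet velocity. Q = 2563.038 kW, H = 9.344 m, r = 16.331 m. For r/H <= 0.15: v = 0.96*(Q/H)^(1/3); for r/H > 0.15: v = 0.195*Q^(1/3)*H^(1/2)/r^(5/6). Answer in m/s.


r/H = 16.331 / 9.344 = 1.7478
r/H > 0.15, so v = 0.195*Q^(1/3)*H^(1/2)/r^(5/6)
Q^(1/3) = 13.685
H^(1/2) = 3.0568
r^(5/6) = 10.253
v = 0.195 * 13.685 * 3.0568 / 10.253 = 0.79563 m/s

0.79563 m/s


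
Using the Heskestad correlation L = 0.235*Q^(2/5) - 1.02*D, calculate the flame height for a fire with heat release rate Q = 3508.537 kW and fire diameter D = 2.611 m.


Q^(2/5) = 26.185
0.235 * Q^(2/5) = 6.1534
1.02 * D = 2.6632
L = 3.4902 m

3.4902 m


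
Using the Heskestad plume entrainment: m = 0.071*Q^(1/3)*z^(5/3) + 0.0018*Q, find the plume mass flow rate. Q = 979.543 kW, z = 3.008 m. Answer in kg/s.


Q^(1/3) = 9.9313
z^(5/3) = 6.2680
First term = 0.071 * 9.9313 * 6.2680 = 4.4197
Second term = 0.0018 * 979.543 = 1.7632
m = 6.1829 kg/s

6.1829 kg/s


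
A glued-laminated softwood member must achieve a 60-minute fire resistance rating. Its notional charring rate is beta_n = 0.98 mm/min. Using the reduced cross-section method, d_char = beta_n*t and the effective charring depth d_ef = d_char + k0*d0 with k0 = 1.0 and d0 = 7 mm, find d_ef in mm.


d_char = 0.98 * 60 = 58.8 mm
d_ef = 58.8 + 1.0*7 = 65.8 mm

65.8 mm


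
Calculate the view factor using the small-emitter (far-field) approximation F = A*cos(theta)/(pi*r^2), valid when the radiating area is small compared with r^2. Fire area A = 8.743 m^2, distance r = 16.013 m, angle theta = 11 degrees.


cos(11 deg) = 0.98163
pi*r^2 = 805.56
F = 8.743 * 0.98163 / 805.56 = 0.010654

0.010654


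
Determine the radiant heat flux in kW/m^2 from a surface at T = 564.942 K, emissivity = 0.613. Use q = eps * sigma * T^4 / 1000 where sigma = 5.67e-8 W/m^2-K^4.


T^4 = 1.0186e+11
q = 0.613 * 5.67e-8 * 1.0186e+11 / 1000 = 3.5405 kW/m^2

3.5405 kW/m^2


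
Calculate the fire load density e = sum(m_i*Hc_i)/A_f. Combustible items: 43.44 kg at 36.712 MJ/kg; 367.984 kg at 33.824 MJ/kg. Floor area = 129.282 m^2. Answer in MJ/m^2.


Total energy = 43.44*36.712 + 367.984*33.824
= 1594.769 + 12446.69
= 14041.46 MJ
e = 14041.46 / 129.282 = 108.61 MJ/m^2

108.61 MJ/m^2


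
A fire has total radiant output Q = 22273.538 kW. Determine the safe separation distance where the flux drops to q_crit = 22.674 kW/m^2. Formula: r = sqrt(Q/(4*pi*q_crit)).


4*pi*q_crit = 284.93
Q/(4*pi*q_crit) = 78.172
r = sqrt(78.172) = 8.8415 m

8.8415 m


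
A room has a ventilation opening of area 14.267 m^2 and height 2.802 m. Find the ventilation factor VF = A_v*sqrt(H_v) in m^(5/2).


sqrt(H_v) = 1.6739
VF = 14.267 * 1.6739 = 23.882 m^(5/2)

23.882 m^(5/2)


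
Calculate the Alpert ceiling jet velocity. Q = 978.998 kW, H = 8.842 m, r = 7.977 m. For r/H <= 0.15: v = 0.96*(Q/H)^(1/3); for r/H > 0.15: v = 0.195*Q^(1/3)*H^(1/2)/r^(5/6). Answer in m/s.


r/H = 7.977 / 8.842 = 0.90217
r/H > 0.15, so v = 0.195*Q^(1/3)*H^(1/2)/r^(5/6)
Q^(1/3) = 9.9295
H^(1/2) = 2.9736
r^(5/6) = 5.6433
v = 0.195 * 9.9295 * 2.9736 / 5.6433 = 1.0202 m/s

1.0202 m/s


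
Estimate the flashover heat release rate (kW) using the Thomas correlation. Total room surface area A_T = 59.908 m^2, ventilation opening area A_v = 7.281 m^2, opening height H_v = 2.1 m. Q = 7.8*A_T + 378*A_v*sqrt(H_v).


7.8*A_T = 467.28
sqrt(H_v) = 1.4491
378*A_v*sqrt(H_v) = 3988.3
Q = 467.28 + 3988.3 = 4455.6 kW

4455.6 kW


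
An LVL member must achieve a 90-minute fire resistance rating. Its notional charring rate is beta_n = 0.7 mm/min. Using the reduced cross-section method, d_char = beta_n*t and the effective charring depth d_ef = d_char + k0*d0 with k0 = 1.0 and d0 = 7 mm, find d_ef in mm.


d_char = 0.7 * 90 = 63 mm
d_ef = 63 + 1.0*7 = 70 mm

70 mm


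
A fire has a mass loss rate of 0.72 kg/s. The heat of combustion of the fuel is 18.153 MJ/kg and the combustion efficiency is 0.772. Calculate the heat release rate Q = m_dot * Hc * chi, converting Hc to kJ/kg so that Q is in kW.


Hc = 18.153 MJ/kg = 18.153 * 1000 kJ/kg = 18153 kJ/kg
Q = 0.72 kg/s * 18153 kJ/kg * 0.772 = 10090 kW

10090 kW


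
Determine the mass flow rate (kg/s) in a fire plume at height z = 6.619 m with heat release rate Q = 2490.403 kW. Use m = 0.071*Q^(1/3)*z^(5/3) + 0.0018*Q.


Q^(1/3) = 13.555
z^(5/3) = 23.334
First term = 0.071 * 13.555 * 23.334 = 22.456
Second term = 0.0018 * 2490.403 = 4.4827
m = 26.939 kg/s

26.939 kg/s


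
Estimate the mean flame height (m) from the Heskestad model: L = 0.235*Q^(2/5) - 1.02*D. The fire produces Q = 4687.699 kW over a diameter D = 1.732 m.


Q^(2/5) = 29.402
0.235 * Q^(2/5) = 6.9096
1.02 * D = 1.7666
L = 5.1429 m

5.1429 m


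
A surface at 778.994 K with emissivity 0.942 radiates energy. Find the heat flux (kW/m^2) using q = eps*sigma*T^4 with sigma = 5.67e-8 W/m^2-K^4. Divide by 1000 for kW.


T^4 = 3.6824e+11
q = 0.942 * 5.67e-8 * 3.6824e+11 / 1000 = 19.668 kW/m^2

19.668 kW/m^2


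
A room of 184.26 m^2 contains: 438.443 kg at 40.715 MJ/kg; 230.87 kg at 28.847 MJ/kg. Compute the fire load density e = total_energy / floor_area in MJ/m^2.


Total energy = 438.443*40.715 + 230.87*28.847
= 17851.21 + 6659.907
= 24511.11 MJ
e = 24511.11 / 184.26 = 133.02 MJ/m^2

133.02 MJ/m^2


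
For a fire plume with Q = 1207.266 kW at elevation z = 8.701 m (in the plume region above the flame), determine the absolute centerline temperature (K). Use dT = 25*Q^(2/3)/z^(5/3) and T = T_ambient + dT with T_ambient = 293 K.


Q^(2/3) = 113.38
z^(5/3) = 36.809
dT = 25 * 113.38 / 36.809 = 77.006 K
T = 293 + 77.006 = 370.01 K

370.01 K


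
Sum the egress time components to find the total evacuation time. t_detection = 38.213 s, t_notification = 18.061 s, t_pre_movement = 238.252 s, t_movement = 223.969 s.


Total = 38.213 + 18.061 + 238.252 + 223.969 = 518.495 s

518.495 s


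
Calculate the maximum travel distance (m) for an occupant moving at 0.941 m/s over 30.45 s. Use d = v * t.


d = 0.941 * 30.45 = 28.653 m

28.653 m


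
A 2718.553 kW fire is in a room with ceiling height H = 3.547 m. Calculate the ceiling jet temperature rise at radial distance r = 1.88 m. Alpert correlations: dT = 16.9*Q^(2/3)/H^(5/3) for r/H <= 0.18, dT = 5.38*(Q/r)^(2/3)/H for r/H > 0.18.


r/H = 1.88 / 3.547 = 0.53003
r/H > 0.18, so dT = 5.38*(Q/r)^(2/3)/H
Q/r = 1446.0
(Q/r)^(2/3) = 127.88
dT = 5.38 * 127.88 / 3.547 = 193.96 K

193.96 K


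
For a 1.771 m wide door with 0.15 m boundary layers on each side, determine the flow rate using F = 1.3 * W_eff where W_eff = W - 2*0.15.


W_eff = 1.771 - 0.30 = 1.471 m
F = 1.3 * 1.471 = 1.9123 persons/s

1.9123 persons/s


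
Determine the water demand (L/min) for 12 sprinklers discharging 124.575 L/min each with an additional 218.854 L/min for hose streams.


Sprinkler demand = 12 * 124.575 = 1494.9 L/min
Total = 1494.9 + 218.854 = 1713.754 L/min

1713.754 L/min


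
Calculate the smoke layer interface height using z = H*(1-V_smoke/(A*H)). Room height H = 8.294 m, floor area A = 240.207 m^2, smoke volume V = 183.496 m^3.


V/(A*H) = 0.092104
1 - 0.092104 = 0.90790
z = 8.294 * 0.90790 = 7.5301 m

7.5301 m


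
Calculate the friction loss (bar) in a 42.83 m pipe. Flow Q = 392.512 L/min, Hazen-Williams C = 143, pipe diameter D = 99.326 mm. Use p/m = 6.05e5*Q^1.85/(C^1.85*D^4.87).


Q^1.85 = 62897
C^1.85 = 9713.4
D^4.87 = 5.3174e+09
p/m = 0.00073674 bar/m
p_total = 0.00073674 * 42.83 = 0.031555 bar

0.031555 bar


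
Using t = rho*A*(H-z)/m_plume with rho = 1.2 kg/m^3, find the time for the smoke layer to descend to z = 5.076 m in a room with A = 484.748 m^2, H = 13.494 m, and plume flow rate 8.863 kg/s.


H - z = 8.418 m
t = 1.2 * 484.748 * 8.418 / 8.863 = 552.49 s

552.49 s


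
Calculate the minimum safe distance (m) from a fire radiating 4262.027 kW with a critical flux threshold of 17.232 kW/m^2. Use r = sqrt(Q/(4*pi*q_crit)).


4*pi*q_crit = 216.54
Q/(4*pi*q_crit) = 19.682
r = sqrt(19.682) = 4.4364 m

4.4364 m


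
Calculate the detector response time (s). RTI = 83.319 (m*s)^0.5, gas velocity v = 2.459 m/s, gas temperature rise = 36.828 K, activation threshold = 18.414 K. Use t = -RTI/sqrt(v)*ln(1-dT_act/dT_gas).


dT_act/dT_gas = 0.5
ln(1 - 0.5) = -0.69315
t = -83.319 / sqrt(2.459) * -0.69315 = 36.829 s

36.829 s


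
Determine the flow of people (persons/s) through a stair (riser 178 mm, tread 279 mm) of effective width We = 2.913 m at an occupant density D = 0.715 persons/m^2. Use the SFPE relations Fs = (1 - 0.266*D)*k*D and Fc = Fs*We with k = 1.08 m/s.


1 - 0.266*D = 1 - 0.266*0.715 = 0.80981
Fs = 0.80981 * 1.08 * 0.715 = 0.62534 persons/(s*m)
Fc = 0.62534 * 2.913 = 1.8216 persons/s

1.8216 persons/s


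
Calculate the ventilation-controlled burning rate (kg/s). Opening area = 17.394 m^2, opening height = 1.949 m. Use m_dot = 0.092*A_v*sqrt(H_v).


sqrt(H_v) = 1.3961
m_dot = 0.092 * 17.394 * 1.3961 = 2.2341 kg/s

2.2341 kg/s


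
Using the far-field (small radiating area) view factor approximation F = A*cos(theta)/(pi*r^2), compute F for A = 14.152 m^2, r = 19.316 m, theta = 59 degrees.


cos(59 deg) = 0.51504
pi*r^2 = 1172.2
F = 14.152 * 0.51504 / 1172.2 = 0.0062183

0.0062183


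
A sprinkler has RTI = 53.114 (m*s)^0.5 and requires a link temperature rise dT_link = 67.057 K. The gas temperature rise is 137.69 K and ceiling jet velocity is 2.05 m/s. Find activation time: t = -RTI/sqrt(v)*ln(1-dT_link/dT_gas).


dT_link/dT_gas = 0.48701
ln(1 - 0.48701) = -0.66751
t = -53.114 / sqrt(2.05) * -0.66751 = 24.762 s

24.762 s
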